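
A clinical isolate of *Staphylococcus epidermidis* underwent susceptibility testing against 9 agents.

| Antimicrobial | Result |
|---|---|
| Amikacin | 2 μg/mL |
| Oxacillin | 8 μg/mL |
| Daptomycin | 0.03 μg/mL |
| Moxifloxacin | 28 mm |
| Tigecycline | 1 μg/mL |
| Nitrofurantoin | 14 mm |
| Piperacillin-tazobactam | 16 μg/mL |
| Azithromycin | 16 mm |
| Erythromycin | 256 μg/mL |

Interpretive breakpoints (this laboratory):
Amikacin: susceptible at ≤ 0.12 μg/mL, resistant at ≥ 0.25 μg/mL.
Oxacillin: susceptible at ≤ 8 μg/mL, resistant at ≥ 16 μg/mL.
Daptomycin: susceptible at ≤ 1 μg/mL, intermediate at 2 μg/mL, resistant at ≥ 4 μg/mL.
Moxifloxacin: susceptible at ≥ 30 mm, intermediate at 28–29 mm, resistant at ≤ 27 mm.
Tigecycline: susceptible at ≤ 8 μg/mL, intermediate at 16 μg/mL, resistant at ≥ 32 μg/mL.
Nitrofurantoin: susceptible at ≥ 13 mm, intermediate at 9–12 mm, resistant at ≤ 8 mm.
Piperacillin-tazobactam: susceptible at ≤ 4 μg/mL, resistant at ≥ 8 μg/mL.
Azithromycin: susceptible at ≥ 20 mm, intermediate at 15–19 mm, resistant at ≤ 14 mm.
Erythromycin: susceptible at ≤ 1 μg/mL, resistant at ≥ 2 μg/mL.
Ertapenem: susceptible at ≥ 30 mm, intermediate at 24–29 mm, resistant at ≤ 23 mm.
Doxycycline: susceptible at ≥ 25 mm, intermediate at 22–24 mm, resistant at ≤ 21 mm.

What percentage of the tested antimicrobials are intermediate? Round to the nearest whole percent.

22%

Amikacin: 2 μg/mL is ≥ 0.25 μg/mL — resistant
Oxacillin (8 μg/mL) ≤ 8 μg/mL ⇒ Susceptible
Daptomycin (0.03 μg/mL) ≤ 1 μg/mL ⇒ Susceptible
Moxifloxacin 28 mm: in 28–29 mm → I
Tigecycline 1 μg/mL: ≤ 8 μg/mL → S
Nitrofurantoin: 14 mm is ≥ 13 mm ⇒ susceptible
Piperacillin-tazobactam (16 μg/mL) ≥ 8 μg/mL → R
Azithromycin (16 mm) in 15–19 mm — intermediate
Erythromycin 256 μg/mL: ≥ 2 μg/mL → Resistant
Intermediate: 2/9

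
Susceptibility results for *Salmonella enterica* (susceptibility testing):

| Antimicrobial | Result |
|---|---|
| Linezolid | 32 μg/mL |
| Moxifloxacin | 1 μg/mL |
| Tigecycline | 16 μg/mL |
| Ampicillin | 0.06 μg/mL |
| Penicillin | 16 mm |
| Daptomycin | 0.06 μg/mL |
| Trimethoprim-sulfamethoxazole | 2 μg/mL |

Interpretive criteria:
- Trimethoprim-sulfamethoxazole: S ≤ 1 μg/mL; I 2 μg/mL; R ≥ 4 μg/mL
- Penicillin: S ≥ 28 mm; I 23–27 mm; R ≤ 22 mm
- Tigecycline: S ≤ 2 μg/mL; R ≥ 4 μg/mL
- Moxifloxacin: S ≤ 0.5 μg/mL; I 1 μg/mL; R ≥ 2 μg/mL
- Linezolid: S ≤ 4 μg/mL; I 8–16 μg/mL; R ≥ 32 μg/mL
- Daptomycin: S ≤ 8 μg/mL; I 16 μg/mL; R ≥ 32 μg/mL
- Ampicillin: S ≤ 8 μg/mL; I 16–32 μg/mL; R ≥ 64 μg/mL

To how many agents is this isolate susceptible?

2

Linezolid 32 μg/mL: ≥ 32 μg/mL — resistant
Moxifloxacin (1 μg/mL) = 1 μg/mL → intermediate
Tigecycline: 16 μg/mL is ≥ 4 μg/mL — resistant
Ampicillin 0.06 μg/mL: ≤ 8 μg/mL ⇒ Susceptible
Penicillin 16 mm: ≤ 22 mm ⇒ resistant
Daptomycin (0.06 μg/mL) ≤ 8 μg/mL → Susceptible
Trimethoprim-sulfamethoxazole (2 μg/mL) = 2 μg/mL ⇒ Intermediate
Susceptible: 2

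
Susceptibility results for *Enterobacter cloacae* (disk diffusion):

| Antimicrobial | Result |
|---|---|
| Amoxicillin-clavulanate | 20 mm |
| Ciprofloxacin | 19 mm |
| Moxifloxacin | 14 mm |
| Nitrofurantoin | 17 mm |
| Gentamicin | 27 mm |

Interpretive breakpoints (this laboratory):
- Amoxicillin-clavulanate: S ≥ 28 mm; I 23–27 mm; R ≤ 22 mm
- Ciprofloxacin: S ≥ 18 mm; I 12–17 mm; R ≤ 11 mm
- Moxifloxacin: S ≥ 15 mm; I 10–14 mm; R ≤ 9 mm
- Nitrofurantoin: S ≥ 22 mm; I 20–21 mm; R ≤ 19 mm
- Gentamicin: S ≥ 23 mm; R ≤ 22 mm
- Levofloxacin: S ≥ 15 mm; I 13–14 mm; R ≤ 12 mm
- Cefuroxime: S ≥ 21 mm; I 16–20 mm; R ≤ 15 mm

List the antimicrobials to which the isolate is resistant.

amoxicillin-clavulanate, nitrofurantoin

Amoxicillin-clavulanate (20 mm) ≤ 22 mm ⇒ Resistant
Ciprofloxacin: 19 mm is ≥ 18 mm — Susceptible
Moxifloxacin (14 mm) in 10–14 mm → intermediate
Nitrofurantoin: 17 mm is ≤ 19 mm ⇒ R
Gentamicin 27 mm: ≥ 23 mm — S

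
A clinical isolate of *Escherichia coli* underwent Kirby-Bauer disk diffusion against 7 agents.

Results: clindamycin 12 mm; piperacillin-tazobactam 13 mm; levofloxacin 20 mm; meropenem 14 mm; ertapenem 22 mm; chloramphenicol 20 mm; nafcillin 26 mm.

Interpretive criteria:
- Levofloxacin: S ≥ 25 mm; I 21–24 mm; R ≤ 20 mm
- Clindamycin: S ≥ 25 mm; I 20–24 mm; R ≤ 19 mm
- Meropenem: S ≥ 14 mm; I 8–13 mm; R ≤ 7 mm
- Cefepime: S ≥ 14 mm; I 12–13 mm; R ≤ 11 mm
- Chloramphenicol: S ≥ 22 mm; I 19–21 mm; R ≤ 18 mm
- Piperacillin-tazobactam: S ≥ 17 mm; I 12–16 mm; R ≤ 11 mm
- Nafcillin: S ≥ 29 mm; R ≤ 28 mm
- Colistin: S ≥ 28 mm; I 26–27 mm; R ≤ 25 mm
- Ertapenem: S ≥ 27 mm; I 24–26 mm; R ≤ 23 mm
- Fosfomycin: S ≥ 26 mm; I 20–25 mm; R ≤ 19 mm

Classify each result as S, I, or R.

R, I, R, S, R, I, R

Clindamycin (12 mm) ≤ 19 mm — Resistant
Piperacillin-tazobactam (13 mm) in 12–16 mm ⇒ intermediate
Levofloxacin (20 mm) ≤ 20 mm — resistant
Meropenem 14 mm: ≥ 14 mm — susceptible
Ertapenem (22 mm) ≤ 23 mm → resistant
Chloramphenicol 20 mm: in 19–21 mm — Intermediate
Nafcillin 26 mm: ≤ 28 mm ⇒ Resistant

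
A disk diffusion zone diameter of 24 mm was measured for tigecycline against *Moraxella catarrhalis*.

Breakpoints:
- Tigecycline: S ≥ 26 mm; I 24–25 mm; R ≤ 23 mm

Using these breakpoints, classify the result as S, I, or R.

Tigecycline (24 mm) in 24–25 mm — I

I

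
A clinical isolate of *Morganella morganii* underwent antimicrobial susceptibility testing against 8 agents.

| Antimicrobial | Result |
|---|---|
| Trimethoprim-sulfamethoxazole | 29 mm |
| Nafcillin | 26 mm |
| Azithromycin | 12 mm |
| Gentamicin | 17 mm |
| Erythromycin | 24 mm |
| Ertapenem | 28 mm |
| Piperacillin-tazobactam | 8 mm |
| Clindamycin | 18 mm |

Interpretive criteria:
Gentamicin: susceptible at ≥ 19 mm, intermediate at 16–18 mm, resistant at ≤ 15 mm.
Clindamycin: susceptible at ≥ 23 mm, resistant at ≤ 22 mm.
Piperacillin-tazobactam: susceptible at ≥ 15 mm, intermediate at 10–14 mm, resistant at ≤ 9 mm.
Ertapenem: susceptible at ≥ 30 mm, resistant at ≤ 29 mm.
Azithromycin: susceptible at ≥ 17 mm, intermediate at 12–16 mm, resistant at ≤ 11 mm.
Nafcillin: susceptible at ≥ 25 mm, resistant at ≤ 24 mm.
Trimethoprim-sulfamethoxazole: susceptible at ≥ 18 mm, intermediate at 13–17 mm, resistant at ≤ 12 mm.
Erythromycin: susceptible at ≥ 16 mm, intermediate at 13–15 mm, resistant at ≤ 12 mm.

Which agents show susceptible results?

trimethoprim-sulfamethoxazole, nafcillin, erythromycin

Trimethoprim-sulfamethoxazole: 29 mm is ≥ 18 mm → S
Nafcillin: 26 mm is ≥ 25 mm ⇒ S
Azithromycin (12 mm) in 12–16 mm — Intermediate
Gentamicin: 17 mm is in 16–18 mm ⇒ Intermediate
Erythromycin (24 mm) ≥ 16 mm → Susceptible
Ertapenem (28 mm) ≤ 29 mm — R
Piperacillin-tazobactam 8 mm: ≤ 9 mm → R
Clindamycin: 18 mm is ≤ 22 mm → Resistant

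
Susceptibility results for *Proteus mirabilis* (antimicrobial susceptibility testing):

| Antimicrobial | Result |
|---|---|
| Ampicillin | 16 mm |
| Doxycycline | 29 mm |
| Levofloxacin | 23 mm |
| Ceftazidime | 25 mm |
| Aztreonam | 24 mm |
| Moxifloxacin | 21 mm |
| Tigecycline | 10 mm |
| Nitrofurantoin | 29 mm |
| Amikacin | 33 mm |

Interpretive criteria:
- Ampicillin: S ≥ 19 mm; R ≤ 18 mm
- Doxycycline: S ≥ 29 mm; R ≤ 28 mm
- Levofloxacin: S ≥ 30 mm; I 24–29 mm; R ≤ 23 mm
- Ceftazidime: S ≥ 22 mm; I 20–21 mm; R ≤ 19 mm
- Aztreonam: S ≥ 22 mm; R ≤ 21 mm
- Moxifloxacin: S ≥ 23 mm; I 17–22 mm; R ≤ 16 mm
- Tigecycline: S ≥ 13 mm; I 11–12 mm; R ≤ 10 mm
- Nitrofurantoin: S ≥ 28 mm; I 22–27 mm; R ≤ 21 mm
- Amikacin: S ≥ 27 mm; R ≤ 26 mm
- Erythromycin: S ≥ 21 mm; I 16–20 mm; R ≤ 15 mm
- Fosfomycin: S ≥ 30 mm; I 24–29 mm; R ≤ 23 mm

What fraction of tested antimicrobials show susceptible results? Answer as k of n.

5 of 9

Ampicillin: 16 mm is ≤ 18 mm → R
Doxycycline 29 mm: ≥ 29 mm → S
Levofloxacin 23 mm: ≤ 23 mm ⇒ Resistant
Ceftazidime: 25 mm is ≥ 22 mm — susceptible
Aztreonam 24 mm: ≥ 22 mm ⇒ S
Moxifloxacin: 21 mm is in 17–22 mm ⇒ Intermediate
Tigecycline (10 mm) ≤ 10 mm — resistant
Nitrofurantoin: 29 mm is ≥ 28 mm → S
Amikacin 33 mm: ≥ 27 mm → S
Susceptible: 5/9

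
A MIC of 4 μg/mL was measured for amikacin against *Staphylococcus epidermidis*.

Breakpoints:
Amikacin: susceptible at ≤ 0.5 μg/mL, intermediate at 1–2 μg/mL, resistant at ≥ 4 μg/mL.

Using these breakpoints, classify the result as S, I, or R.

R

Amikacin (4 μg/mL) ≥ 4 μg/mL — R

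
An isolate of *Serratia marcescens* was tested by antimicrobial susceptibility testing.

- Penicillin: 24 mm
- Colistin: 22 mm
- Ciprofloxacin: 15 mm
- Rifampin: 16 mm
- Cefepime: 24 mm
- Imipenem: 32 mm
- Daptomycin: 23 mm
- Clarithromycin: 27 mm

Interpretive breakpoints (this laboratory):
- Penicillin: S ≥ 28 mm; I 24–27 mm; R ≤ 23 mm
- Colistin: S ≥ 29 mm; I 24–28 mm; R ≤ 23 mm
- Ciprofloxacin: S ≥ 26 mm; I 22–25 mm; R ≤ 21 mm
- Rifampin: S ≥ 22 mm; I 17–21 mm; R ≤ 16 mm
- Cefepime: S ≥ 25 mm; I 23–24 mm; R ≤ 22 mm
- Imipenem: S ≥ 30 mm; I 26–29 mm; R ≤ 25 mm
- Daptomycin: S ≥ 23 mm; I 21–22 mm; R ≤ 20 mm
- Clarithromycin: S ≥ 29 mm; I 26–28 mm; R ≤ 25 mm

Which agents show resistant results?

Penicillin (24 mm) in 24–27 mm — Intermediate
Colistin (22 mm) ≤ 23 mm ⇒ resistant
Ciprofloxacin (15 mm) ≤ 21 mm → Resistant
Rifampin 16 mm: ≤ 16 mm ⇒ resistant
Cefepime 24 mm: in 23–24 mm ⇒ I
Imipenem: 32 mm is ≥ 30 mm — S
Daptomycin: 23 mm is ≥ 23 mm → susceptible
Clarithromycin (27 mm) in 26–28 mm — intermediate

colistin, ciprofloxacin, rifampin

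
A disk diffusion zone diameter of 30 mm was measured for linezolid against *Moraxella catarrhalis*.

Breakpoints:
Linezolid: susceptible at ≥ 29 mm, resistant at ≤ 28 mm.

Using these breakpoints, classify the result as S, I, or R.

Linezolid: 30 mm is ≥ 29 mm → susceptible

S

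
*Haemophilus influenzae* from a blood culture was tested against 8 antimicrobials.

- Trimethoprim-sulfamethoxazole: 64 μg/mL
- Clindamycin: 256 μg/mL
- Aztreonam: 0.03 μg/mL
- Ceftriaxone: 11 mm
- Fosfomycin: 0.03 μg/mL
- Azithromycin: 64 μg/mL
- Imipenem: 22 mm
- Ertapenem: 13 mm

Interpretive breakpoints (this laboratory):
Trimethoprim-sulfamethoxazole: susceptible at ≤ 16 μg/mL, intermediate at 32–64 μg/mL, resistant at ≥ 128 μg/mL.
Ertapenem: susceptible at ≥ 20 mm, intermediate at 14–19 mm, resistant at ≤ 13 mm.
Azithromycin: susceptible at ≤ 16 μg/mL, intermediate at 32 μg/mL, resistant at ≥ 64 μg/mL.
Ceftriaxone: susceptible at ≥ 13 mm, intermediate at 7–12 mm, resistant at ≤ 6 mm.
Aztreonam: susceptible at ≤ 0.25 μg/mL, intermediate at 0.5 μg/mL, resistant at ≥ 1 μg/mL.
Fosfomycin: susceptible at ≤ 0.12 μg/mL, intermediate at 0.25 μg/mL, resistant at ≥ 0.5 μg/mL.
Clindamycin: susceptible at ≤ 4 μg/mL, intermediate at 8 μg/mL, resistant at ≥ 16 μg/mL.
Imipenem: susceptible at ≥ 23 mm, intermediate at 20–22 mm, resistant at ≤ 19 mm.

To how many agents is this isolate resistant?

3

Trimethoprim-sulfamethoxazole: 64 μg/mL is in 32–64 μg/mL → I
Clindamycin: 256 μg/mL is ≥ 16 μg/mL ⇒ R
Aztreonam 0.03 μg/mL: ≤ 0.25 μg/mL — Susceptible
Ceftriaxone 11 mm: in 7–12 mm → Intermediate
Fosfomycin 0.03 μg/mL: ≤ 0.12 μg/mL ⇒ S
Azithromycin (64 μg/mL) ≥ 64 μg/mL — R
Imipenem: 22 mm is in 20–22 mm ⇒ Intermediate
Ertapenem 13 mm: ≤ 13 mm — Resistant
Resistant: 3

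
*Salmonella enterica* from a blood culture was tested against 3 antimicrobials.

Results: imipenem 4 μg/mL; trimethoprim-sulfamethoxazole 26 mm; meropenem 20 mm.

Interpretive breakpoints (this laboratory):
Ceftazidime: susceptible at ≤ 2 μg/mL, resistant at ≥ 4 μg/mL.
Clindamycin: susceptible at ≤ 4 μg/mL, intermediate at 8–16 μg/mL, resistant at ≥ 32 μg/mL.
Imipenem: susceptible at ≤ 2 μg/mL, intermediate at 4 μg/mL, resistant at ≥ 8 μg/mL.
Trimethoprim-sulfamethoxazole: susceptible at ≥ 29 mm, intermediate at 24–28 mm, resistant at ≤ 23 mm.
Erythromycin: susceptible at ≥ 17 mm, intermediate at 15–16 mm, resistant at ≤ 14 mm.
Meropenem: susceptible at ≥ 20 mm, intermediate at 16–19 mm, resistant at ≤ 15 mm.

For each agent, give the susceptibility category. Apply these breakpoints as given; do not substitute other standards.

Imipenem 4 μg/mL: = 4 μg/mL — Intermediate
Trimethoprim-sulfamethoxazole: 26 mm is in 24–28 mm ⇒ intermediate
Meropenem (20 mm) ≥ 20 mm → susceptible

I, I, S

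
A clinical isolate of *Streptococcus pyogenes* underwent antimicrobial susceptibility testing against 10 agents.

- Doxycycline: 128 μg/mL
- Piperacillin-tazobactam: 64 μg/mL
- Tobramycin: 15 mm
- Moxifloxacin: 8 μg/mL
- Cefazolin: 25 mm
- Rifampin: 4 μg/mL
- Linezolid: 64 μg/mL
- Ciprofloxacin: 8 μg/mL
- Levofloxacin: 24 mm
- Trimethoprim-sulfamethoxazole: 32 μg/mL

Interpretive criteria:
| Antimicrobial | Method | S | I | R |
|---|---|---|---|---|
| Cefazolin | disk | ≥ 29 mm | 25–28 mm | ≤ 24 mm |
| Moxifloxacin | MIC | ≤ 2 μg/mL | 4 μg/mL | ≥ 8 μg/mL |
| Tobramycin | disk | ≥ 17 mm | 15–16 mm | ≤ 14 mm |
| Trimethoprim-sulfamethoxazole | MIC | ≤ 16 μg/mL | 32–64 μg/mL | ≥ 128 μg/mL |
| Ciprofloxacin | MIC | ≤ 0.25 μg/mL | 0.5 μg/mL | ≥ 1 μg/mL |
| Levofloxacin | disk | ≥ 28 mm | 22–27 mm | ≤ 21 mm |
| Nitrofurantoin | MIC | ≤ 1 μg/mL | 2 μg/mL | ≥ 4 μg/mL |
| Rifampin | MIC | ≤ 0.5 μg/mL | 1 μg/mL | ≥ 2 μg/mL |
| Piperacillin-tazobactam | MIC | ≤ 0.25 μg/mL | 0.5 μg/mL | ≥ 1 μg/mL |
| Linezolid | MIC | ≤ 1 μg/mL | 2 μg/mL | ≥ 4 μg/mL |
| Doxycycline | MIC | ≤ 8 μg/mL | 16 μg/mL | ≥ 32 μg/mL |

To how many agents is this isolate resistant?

6

Doxycycline (128 μg/mL) ≥ 32 μg/mL ⇒ R
Piperacillin-tazobactam 64 μg/mL: ≥ 1 μg/mL — Resistant
Tobramycin (15 mm) in 15–16 mm → Intermediate
Moxifloxacin 8 μg/mL: ≥ 8 μg/mL → Resistant
Cefazolin 25 mm: in 25–28 mm ⇒ I
Rifampin (4 μg/mL) ≥ 2 μg/mL ⇒ R
Linezolid: 64 μg/mL is ≥ 4 μg/mL — Resistant
Ciprofloxacin 8 μg/mL: ≥ 1 μg/mL ⇒ R
Levofloxacin (24 mm) in 22–27 mm — intermediate
Trimethoprim-sulfamethoxazole (32 μg/mL) in 32–64 μg/mL → Intermediate
Resistant: 6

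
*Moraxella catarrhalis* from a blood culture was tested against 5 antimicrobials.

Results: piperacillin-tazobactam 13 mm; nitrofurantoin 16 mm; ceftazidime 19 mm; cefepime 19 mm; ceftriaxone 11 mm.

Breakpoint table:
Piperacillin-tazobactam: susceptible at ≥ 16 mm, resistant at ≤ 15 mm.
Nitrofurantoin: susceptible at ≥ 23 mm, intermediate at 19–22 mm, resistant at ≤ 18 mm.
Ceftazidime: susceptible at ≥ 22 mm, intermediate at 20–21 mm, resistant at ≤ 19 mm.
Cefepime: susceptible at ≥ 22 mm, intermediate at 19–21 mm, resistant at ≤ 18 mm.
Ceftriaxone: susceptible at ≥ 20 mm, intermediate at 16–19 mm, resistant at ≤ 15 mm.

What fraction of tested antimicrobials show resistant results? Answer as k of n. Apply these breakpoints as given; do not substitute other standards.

Piperacillin-tazobactam 13 mm: ≤ 15 mm ⇒ R
Nitrofurantoin: 16 mm is ≤ 18 mm — Resistant
Ceftazidime (19 mm) ≤ 19 mm — R
Cefepime 19 mm: in 19–21 mm — intermediate
Ceftriaxone (11 mm) ≤ 15 mm → Resistant
Resistant: 4/5

4 of 5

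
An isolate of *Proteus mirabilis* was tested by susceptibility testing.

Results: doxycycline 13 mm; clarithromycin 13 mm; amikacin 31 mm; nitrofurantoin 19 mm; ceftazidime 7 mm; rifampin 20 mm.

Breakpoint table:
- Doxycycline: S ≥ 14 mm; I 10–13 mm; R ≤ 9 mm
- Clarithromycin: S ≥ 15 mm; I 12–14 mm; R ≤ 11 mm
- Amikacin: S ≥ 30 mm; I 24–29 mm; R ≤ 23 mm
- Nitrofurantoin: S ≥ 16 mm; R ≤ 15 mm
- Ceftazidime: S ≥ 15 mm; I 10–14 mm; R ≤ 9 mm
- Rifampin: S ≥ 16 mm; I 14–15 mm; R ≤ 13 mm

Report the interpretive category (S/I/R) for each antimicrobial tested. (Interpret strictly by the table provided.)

Doxycycline: 13 mm is in 10–13 mm — I
Clarithromycin: 13 mm is in 12–14 mm → Intermediate
Amikacin: 31 mm is ≥ 30 mm ⇒ susceptible
Nitrofurantoin 19 mm: ≥ 16 mm → susceptible
Ceftazidime 7 mm: ≤ 9 mm — R
Rifampin 20 mm: ≥ 16 mm ⇒ susceptible

I, I, S, S, R, S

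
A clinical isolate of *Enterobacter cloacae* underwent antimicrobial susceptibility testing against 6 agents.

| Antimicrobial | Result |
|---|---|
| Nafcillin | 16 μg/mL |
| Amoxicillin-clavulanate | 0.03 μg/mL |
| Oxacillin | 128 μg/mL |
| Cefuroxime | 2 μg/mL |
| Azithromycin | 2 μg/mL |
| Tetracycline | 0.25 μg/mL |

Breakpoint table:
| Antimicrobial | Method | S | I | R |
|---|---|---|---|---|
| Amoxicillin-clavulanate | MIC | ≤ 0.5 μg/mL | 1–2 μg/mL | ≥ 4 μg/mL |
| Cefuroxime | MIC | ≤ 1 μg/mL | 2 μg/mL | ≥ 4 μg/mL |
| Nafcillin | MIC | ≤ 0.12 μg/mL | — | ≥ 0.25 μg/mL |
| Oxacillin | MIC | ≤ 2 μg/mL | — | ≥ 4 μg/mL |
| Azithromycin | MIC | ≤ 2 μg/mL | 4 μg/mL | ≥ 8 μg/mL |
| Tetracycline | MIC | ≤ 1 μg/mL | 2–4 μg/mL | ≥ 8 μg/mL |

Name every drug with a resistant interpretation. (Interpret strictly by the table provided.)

nafcillin, oxacillin

Nafcillin (16 μg/mL) ≥ 0.25 μg/mL — resistant
Amoxicillin-clavulanate 0.03 μg/mL: ≤ 0.5 μg/mL — S
Oxacillin: 128 μg/mL is ≥ 4 μg/mL → Resistant
Cefuroxime: 2 μg/mL is = 2 μg/mL ⇒ I
Azithromycin: 2 μg/mL is ≤ 2 μg/mL → Susceptible
Tetracycline 0.25 μg/mL: ≤ 1 μg/mL — susceptible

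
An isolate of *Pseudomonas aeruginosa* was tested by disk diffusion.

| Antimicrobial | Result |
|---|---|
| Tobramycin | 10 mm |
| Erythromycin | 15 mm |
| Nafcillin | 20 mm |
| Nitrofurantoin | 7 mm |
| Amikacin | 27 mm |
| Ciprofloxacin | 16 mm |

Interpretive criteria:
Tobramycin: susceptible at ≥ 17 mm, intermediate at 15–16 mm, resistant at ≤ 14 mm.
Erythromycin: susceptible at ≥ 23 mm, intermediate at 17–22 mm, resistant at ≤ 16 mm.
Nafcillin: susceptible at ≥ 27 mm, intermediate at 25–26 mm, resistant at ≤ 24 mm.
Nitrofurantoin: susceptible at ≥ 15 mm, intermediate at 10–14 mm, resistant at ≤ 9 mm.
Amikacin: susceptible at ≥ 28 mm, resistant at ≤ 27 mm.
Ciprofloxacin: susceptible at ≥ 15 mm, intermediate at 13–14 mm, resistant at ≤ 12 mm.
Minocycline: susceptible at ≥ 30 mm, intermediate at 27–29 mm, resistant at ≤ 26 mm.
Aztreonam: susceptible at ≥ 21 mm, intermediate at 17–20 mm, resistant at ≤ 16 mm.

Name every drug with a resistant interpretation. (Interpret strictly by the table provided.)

Tobramycin: 10 mm is ≤ 14 mm ⇒ R
Erythromycin (15 mm) ≤ 16 mm → resistant
Nafcillin 20 mm: ≤ 24 mm ⇒ R
Nitrofurantoin: 7 mm is ≤ 9 mm → Resistant
Amikacin: 27 mm is ≤ 27 mm → R
Ciprofloxacin: 16 mm is ≥ 15 mm → S

tobramycin, erythromycin, nafcillin, nitrofurantoin, amikacin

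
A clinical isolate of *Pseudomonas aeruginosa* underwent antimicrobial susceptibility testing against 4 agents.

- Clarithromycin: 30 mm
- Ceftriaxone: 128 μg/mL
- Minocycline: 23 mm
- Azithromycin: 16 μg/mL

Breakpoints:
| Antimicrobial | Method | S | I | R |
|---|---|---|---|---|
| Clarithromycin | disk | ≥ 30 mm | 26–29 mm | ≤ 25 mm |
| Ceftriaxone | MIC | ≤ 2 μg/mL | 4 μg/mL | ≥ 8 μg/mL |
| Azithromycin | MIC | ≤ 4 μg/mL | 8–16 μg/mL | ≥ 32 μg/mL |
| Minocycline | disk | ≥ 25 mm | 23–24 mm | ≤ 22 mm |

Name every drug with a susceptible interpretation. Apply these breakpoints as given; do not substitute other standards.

clarithromycin

Clarithromycin (30 mm) ≥ 30 mm ⇒ susceptible
Ceftriaxone 128 μg/mL: ≥ 8 μg/mL ⇒ R
Minocycline 23 mm: in 23–24 mm ⇒ Intermediate
Azithromycin (16 μg/mL) in 8–16 μg/mL — Intermediate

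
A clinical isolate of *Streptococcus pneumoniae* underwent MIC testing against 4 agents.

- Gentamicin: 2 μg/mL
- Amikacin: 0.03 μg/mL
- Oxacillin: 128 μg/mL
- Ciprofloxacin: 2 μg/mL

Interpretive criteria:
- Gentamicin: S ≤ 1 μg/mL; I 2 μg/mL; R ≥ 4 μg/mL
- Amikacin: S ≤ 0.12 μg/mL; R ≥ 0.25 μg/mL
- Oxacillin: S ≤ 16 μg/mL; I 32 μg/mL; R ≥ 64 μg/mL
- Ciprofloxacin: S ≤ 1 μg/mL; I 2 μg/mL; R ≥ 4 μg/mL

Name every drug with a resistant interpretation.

Gentamicin 2 μg/mL: = 2 μg/mL → I
Amikacin: 0.03 μg/mL is ≤ 0.12 μg/mL → S
Oxacillin 128 μg/mL: ≥ 64 μg/mL ⇒ R
Ciprofloxacin (2 μg/mL) = 2 μg/mL → intermediate

oxacillin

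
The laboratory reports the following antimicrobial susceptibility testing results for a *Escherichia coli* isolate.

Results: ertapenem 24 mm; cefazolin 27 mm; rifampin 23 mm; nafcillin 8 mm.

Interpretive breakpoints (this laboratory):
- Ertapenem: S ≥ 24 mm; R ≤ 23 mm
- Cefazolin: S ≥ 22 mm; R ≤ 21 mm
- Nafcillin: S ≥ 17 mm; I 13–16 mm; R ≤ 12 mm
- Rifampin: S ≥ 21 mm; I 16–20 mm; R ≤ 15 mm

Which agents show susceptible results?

ertapenem, cefazolin, rifampin

Ertapenem 24 mm: ≥ 24 mm — Susceptible
Cefazolin: 27 mm is ≥ 22 mm ⇒ S
Rifampin 23 mm: ≥ 21 mm — Susceptible
Nafcillin: 8 mm is ≤ 12 mm — Resistant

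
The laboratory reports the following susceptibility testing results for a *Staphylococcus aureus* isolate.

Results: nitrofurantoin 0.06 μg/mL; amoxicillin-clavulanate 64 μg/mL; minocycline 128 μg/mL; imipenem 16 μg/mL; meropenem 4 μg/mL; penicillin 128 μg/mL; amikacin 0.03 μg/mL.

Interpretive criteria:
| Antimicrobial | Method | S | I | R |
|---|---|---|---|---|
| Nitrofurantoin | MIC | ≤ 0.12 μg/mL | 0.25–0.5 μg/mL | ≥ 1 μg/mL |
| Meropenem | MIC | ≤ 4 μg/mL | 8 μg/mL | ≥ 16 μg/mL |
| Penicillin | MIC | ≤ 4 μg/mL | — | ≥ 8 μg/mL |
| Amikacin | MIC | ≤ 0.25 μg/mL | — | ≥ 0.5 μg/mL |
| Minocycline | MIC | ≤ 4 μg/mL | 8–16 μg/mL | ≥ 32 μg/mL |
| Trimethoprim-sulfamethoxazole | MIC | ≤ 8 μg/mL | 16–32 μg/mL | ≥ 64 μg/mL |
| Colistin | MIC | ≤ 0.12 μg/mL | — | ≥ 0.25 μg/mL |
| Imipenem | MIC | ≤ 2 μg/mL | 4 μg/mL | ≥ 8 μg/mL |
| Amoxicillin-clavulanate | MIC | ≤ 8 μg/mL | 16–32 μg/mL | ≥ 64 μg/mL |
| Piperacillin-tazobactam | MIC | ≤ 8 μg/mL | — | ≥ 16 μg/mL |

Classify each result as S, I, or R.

Nitrofurantoin: 0.06 μg/mL is ≤ 0.12 μg/mL → Susceptible
Amoxicillin-clavulanate 64 μg/mL: ≥ 64 μg/mL ⇒ Resistant
Minocycline 128 μg/mL: ≥ 32 μg/mL → Resistant
Imipenem: 16 μg/mL is ≥ 8 μg/mL → R
Meropenem (4 μg/mL) ≤ 4 μg/mL — S
Penicillin 128 μg/mL: ≥ 8 μg/mL — R
Amikacin 0.03 μg/mL: ≤ 0.25 μg/mL ⇒ S

S, R, R, R, S, R, S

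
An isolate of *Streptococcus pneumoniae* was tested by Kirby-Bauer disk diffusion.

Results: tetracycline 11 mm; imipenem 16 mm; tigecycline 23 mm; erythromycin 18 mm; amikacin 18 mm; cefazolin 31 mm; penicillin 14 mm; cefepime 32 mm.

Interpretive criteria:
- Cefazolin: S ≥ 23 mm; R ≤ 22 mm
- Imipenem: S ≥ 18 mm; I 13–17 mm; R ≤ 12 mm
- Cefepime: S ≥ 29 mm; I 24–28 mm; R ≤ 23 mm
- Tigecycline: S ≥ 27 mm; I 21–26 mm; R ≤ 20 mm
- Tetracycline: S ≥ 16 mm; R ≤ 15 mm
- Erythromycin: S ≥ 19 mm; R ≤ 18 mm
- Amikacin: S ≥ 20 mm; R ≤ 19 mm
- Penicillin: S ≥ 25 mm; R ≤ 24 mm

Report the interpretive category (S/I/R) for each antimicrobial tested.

Tetracycline (11 mm) ≤ 15 mm ⇒ resistant
Imipenem 16 mm: in 13–17 mm → Intermediate
Tigecycline (23 mm) in 21–26 mm — Intermediate
Erythromycin (18 mm) ≤ 18 mm → Resistant
Amikacin 18 mm: ≤ 19 mm — Resistant
Cefazolin: 31 mm is ≥ 23 mm ⇒ Susceptible
Penicillin (14 mm) ≤ 24 mm — R
Cefepime (32 mm) ≥ 29 mm ⇒ susceptible

R, I, I, R, R, S, R, S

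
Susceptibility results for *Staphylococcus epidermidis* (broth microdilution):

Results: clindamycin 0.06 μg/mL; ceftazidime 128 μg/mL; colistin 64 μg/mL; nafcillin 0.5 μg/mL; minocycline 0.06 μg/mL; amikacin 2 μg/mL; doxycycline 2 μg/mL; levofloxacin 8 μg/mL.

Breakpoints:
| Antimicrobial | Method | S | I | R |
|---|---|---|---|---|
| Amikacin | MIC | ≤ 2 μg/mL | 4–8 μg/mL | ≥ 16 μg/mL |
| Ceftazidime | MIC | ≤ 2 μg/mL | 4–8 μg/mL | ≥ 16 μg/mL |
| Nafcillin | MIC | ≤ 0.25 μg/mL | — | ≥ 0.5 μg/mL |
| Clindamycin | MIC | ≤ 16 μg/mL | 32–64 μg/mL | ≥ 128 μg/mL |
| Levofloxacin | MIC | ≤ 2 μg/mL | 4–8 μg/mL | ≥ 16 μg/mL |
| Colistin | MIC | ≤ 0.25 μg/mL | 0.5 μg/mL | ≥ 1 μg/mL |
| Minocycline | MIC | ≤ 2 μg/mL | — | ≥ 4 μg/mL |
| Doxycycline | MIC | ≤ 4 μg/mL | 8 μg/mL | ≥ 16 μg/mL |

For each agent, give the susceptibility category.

Clindamycin: 0.06 μg/mL is ≤ 16 μg/mL ⇒ S
Ceftazidime (128 μg/mL) ≥ 16 μg/mL ⇒ R
Colistin 64 μg/mL: ≥ 1 μg/mL ⇒ Resistant
Nafcillin: 0.5 μg/mL is ≥ 0.5 μg/mL → Resistant
Minocycline: 0.06 μg/mL is ≤ 2 μg/mL → S
Amikacin: 2 μg/mL is ≤ 2 μg/mL — susceptible
Doxycycline 2 μg/mL: ≤ 4 μg/mL ⇒ S
Levofloxacin: 8 μg/mL is in 4–8 μg/mL → intermediate

S, R, R, R, S, S, S, I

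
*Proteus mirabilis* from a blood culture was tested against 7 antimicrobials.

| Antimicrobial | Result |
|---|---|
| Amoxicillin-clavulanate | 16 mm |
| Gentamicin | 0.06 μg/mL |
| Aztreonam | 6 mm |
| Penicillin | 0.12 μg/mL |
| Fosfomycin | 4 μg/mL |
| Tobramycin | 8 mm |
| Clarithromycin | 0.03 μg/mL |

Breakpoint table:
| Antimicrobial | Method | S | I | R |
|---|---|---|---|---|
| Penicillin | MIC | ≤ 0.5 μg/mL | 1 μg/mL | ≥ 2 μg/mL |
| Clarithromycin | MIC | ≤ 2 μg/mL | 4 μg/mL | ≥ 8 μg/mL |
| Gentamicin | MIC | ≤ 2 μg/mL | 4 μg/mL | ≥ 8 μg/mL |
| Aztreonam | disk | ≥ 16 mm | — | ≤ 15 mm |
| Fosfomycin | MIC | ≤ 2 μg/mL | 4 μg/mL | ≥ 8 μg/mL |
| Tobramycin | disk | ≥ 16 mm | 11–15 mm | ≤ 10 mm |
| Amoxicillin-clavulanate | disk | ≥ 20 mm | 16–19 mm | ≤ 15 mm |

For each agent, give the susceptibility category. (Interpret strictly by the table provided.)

Amoxicillin-clavulanate (16 mm) in 16–19 mm → I
Gentamicin: 0.06 μg/mL is ≤ 2 μg/mL ⇒ Susceptible
Aztreonam: 6 mm is ≤ 15 mm — R
Penicillin: 0.12 μg/mL is ≤ 0.5 μg/mL — Susceptible
Fosfomycin 4 μg/mL: = 4 μg/mL → intermediate
Tobramycin 8 mm: ≤ 10 mm ⇒ Resistant
Clarithromycin 0.03 μg/mL: ≤ 2 μg/mL — S

I, S, R, S, I, R, S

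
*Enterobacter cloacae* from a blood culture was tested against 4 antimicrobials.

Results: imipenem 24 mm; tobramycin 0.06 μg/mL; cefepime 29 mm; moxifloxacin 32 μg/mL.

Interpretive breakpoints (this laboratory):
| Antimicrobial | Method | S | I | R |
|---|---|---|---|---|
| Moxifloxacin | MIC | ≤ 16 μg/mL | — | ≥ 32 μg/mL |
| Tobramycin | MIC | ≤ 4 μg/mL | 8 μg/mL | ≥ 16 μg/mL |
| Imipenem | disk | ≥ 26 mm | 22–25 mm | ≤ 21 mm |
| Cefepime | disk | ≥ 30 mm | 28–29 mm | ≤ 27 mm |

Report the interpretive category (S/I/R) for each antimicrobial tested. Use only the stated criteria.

Imipenem: 24 mm is in 22–25 mm — intermediate
Tobramycin 0.06 μg/mL: ≤ 4 μg/mL ⇒ Susceptible
Cefepime 29 mm: in 28–29 mm → intermediate
Moxifloxacin (32 μg/mL) ≥ 32 μg/mL → R

I, S, I, R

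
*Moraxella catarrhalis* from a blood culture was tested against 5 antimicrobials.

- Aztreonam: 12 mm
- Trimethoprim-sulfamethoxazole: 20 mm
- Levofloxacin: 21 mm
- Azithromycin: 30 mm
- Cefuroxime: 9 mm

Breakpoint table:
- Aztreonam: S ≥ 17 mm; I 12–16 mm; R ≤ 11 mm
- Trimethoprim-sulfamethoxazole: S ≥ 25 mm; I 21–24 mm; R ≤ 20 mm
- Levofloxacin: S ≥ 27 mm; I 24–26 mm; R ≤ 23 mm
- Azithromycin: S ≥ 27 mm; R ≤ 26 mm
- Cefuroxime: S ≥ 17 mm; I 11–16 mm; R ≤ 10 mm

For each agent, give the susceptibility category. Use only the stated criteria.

I, R, R, S, R

Aztreonam (12 mm) in 12–16 mm → Intermediate
Trimethoprim-sulfamethoxazole: 20 mm is ≤ 20 mm ⇒ resistant
Levofloxacin 21 mm: ≤ 23 mm ⇒ Resistant
Azithromycin 30 mm: ≥ 27 mm ⇒ S
Cefuroxime 9 mm: ≤ 10 mm ⇒ Resistant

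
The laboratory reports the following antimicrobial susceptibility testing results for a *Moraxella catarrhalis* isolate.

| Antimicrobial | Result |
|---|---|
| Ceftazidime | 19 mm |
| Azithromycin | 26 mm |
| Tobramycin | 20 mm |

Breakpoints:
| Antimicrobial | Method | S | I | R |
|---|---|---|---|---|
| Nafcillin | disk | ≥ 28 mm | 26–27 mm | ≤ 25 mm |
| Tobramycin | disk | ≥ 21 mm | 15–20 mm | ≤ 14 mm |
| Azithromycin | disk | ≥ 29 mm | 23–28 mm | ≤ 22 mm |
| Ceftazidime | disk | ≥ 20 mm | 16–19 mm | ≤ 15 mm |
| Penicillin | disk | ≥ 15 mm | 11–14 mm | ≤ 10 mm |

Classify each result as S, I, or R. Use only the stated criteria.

Ceftazidime 19 mm: in 16–19 mm — Intermediate
Azithromycin 26 mm: in 23–28 mm → I
Tobramycin (20 mm) in 15–20 mm — Intermediate

I, I, I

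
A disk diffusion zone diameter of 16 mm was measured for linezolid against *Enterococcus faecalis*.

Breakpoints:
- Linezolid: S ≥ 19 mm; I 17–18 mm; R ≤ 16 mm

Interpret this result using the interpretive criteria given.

Linezolid (16 mm) ≤ 16 mm → R

R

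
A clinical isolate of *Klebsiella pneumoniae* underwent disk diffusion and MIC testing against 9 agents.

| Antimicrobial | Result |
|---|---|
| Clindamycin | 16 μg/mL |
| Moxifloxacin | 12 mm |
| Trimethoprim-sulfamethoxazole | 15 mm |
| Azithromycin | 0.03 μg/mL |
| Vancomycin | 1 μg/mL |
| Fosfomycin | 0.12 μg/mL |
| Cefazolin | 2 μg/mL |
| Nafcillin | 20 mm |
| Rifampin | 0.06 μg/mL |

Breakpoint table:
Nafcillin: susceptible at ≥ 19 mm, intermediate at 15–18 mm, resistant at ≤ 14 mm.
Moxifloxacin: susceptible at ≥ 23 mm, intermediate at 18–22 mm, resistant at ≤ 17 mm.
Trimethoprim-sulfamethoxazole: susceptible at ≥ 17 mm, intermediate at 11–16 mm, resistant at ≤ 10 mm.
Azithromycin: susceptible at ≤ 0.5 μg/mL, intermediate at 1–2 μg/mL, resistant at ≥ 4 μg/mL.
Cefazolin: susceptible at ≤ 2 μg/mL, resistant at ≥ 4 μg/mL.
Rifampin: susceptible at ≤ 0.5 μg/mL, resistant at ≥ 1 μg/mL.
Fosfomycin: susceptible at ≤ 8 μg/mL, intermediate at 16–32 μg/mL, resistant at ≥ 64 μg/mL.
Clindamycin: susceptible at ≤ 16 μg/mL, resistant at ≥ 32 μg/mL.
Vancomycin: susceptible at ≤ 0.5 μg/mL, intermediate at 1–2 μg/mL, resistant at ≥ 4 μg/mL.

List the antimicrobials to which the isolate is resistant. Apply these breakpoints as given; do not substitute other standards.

moxifloxacin

Clindamycin: 16 μg/mL is ≤ 16 μg/mL → susceptible
Moxifloxacin 12 mm: ≤ 17 mm → R
Trimethoprim-sulfamethoxazole 15 mm: in 11–16 mm — I
Azithromycin (0.03 μg/mL) ≤ 0.5 μg/mL ⇒ S
Vancomycin (1 μg/mL) in 1–2 μg/mL — I
Fosfomycin 0.12 μg/mL: ≤ 8 μg/mL → Susceptible
Cefazolin 2 μg/mL: ≤ 2 μg/mL → Susceptible
Nafcillin 20 mm: ≥ 19 mm ⇒ S
Rifampin: 0.06 μg/mL is ≤ 0.5 μg/mL → Susceptible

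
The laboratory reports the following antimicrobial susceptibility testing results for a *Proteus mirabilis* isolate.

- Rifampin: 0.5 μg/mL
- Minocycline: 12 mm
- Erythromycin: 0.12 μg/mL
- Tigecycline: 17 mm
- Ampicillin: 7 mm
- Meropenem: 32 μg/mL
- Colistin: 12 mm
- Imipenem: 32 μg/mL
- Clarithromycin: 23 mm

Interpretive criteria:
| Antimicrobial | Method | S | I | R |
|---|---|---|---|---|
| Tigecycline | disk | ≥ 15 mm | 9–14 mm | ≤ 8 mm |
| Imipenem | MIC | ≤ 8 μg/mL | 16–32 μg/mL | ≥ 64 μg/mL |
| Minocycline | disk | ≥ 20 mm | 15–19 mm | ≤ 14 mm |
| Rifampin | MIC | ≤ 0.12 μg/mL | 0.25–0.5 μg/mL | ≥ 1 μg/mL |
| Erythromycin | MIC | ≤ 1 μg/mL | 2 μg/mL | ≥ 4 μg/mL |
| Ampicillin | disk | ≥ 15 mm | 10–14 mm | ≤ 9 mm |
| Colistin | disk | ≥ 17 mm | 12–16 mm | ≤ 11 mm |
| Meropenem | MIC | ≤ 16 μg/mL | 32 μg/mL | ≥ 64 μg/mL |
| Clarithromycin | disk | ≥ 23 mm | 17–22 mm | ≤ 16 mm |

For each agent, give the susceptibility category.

I, R, S, S, R, I, I, I, S

Rifampin: 0.5 μg/mL is in 0.25–0.5 μg/mL — intermediate
Minocycline: 12 mm is ≤ 14 mm — Resistant
Erythromycin (0.12 μg/mL) ≤ 1 μg/mL ⇒ S
Tigecycline (17 mm) ≥ 15 mm — susceptible
Ampicillin (7 mm) ≤ 9 mm ⇒ Resistant
Meropenem (32 μg/mL) = 32 μg/mL — I
Colistin (12 mm) in 12–16 mm → intermediate
Imipenem: 32 μg/mL is in 16–32 μg/mL — intermediate
Clarithromycin: 23 mm is ≥ 23 mm ⇒ susceptible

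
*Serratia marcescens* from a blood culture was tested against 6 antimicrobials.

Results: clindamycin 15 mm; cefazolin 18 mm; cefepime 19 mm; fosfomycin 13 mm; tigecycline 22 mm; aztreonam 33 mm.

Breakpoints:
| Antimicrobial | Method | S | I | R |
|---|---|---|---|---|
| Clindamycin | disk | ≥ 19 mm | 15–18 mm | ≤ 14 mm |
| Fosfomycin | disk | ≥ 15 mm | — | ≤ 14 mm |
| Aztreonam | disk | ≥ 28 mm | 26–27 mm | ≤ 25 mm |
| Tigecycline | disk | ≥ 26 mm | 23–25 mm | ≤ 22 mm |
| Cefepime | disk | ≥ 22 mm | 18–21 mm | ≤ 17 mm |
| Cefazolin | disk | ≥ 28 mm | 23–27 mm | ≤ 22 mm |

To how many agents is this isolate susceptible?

1

Clindamycin 15 mm: in 15–18 mm → Intermediate
Cefazolin 18 mm: ≤ 22 mm → Resistant
Cefepime 19 mm: in 18–21 mm — I
Fosfomycin (13 mm) ≤ 14 mm ⇒ R
Tigecycline: 22 mm is ≤ 22 mm ⇒ resistant
Aztreonam: 33 mm is ≥ 28 mm — susceptible
Susceptible: 1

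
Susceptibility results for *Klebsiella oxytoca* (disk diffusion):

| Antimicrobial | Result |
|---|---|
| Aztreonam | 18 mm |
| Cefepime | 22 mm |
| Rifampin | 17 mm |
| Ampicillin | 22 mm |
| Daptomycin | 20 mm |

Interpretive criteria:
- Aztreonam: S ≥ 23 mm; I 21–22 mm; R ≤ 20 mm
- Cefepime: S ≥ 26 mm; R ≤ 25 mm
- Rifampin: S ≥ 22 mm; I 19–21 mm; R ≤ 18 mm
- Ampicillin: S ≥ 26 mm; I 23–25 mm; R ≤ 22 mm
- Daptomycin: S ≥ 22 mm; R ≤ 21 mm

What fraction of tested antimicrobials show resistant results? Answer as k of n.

5 of 5

Aztreonam 18 mm: ≤ 20 mm → resistant
Cefepime (22 mm) ≤ 25 mm → R
Rifampin: 17 mm is ≤ 18 mm → R
Ampicillin 22 mm: ≤ 22 mm — resistant
Daptomycin 20 mm: ≤ 21 mm — resistant
Resistant: 5/5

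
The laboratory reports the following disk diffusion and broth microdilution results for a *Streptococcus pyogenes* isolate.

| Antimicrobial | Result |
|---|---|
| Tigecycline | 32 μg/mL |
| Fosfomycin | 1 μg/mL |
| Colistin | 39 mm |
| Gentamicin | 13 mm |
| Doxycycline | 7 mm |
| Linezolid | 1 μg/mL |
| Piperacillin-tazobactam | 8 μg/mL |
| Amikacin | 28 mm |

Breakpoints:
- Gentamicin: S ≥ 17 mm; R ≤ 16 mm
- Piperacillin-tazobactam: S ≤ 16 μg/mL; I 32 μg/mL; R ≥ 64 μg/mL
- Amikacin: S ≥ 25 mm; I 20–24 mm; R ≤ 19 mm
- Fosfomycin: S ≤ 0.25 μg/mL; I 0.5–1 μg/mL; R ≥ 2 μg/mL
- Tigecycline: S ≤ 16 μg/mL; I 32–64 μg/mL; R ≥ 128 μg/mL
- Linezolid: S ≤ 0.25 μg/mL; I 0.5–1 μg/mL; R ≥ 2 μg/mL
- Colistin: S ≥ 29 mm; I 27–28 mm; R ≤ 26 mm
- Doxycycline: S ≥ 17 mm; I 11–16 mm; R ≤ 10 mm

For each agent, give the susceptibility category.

I, I, S, R, R, I, S, S

Tigecycline 32 μg/mL: in 32–64 μg/mL → intermediate
Fosfomycin 1 μg/mL: in 0.5–1 μg/mL ⇒ Intermediate
Colistin 39 mm: ≥ 29 mm — S
Gentamicin (13 mm) ≤ 16 mm → Resistant
Doxycycline 7 mm: ≤ 10 mm — R
Linezolid (1 μg/mL) in 0.5–1 μg/mL ⇒ I
Piperacillin-tazobactam: 8 μg/mL is ≤ 16 μg/mL → S
Amikacin 28 mm: ≥ 25 mm → Susceptible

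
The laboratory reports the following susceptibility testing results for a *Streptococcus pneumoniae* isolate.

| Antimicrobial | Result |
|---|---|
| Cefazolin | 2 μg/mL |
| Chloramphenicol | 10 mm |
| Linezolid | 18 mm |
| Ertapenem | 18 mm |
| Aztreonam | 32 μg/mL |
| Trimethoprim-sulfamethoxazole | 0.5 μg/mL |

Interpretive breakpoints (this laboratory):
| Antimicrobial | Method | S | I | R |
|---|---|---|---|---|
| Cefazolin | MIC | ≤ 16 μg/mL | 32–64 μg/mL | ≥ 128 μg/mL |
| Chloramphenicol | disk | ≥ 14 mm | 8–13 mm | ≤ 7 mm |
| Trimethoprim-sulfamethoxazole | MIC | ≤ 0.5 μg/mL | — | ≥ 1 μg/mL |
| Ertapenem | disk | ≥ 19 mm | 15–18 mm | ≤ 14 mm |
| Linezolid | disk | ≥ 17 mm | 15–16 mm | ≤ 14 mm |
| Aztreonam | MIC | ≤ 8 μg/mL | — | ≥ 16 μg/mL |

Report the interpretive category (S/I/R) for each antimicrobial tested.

Cefazolin: 2 μg/mL is ≤ 16 μg/mL ⇒ S
Chloramphenicol (10 mm) in 8–13 mm ⇒ intermediate
Linezolid 18 mm: ≥ 17 mm ⇒ Susceptible
Ertapenem 18 mm: in 15–18 mm ⇒ Intermediate
Aztreonam (32 μg/mL) ≥ 16 μg/mL — resistant
Trimethoprim-sulfamethoxazole 0.5 μg/mL: ≤ 0.5 μg/mL — Susceptible

S, I, S, I, R, S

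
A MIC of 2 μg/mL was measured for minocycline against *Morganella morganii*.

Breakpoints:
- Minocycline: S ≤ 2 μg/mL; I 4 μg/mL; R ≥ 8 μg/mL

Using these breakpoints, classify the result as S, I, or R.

S

Minocycline 2 μg/mL: ≤ 2 μg/mL ⇒ susceptible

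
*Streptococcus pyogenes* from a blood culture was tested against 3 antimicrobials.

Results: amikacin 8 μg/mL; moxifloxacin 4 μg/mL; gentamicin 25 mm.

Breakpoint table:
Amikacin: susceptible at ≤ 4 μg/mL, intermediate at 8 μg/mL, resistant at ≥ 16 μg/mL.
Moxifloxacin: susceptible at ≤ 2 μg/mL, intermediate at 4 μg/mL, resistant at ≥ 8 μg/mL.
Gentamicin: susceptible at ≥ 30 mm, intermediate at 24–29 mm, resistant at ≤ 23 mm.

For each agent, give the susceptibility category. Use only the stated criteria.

I, I, I

Amikacin 8 μg/mL: = 8 μg/mL → intermediate
Moxifloxacin (4 μg/mL) = 4 μg/mL — Intermediate
Gentamicin: 25 mm is in 24–29 mm ⇒ Intermediate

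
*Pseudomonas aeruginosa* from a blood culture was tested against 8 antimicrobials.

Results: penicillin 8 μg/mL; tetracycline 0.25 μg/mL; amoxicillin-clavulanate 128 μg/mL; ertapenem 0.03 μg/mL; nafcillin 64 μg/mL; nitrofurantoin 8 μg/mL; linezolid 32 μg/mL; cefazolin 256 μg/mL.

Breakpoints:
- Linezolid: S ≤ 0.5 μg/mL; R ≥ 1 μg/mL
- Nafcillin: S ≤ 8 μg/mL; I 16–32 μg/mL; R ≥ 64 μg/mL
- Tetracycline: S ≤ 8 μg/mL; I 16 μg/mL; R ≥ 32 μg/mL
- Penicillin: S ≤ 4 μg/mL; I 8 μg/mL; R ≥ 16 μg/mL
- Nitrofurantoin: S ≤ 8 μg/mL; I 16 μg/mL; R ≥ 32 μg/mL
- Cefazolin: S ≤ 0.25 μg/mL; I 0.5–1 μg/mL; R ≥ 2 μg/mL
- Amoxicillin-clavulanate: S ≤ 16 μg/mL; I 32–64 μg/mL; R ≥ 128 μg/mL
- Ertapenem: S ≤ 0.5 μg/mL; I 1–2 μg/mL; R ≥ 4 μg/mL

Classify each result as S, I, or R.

Penicillin 8 μg/mL: = 8 μg/mL → I
Tetracycline: 0.25 μg/mL is ≤ 8 μg/mL ⇒ S
Amoxicillin-clavulanate 128 μg/mL: ≥ 128 μg/mL → R
Ertapenem: 0.03 μg/mL is ≤ 0.5 μg/mL — susceptible
Nafcillin 64 μg/mL: ≥ 64 μg/mL ⇒ R
Nitrofurantoin: 8 μg/mL is ≤ 8 μg/mL ⇒ Susceptible
Linezolid (32 μg/mL) ≥ 1 μg/mL — resistant
Cefazolin 256 μg/mL: ≥ 2 μg/mL ⇒ R

I, S, R, S, R, S, R, R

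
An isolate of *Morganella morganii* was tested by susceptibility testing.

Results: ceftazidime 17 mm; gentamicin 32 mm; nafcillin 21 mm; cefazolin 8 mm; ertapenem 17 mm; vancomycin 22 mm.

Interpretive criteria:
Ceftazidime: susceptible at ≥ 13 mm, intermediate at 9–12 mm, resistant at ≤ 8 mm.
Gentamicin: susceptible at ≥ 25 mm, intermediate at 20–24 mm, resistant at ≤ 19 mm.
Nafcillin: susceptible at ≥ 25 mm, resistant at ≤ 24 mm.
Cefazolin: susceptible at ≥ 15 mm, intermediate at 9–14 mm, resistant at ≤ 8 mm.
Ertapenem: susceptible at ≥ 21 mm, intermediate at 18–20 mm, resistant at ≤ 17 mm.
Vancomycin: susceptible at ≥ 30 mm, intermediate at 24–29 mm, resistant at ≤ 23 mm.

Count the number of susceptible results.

2

Ceftazidime (17 mm) ≥ 13 mm → susceptible
Gentamicin: 32 mm is ≥ 25 mm — susceptible
Nafcillin: 21 mm is ≤ 24 mm ⇒ resistant
Cefazolin: 8 mm is ≤ 8 mm ⇒ R
Ertapenem (17 mm) ≤ 17 mm — resistant
Vancomycin (22 mm) ≤ 23 mm → R
Susceptible: 2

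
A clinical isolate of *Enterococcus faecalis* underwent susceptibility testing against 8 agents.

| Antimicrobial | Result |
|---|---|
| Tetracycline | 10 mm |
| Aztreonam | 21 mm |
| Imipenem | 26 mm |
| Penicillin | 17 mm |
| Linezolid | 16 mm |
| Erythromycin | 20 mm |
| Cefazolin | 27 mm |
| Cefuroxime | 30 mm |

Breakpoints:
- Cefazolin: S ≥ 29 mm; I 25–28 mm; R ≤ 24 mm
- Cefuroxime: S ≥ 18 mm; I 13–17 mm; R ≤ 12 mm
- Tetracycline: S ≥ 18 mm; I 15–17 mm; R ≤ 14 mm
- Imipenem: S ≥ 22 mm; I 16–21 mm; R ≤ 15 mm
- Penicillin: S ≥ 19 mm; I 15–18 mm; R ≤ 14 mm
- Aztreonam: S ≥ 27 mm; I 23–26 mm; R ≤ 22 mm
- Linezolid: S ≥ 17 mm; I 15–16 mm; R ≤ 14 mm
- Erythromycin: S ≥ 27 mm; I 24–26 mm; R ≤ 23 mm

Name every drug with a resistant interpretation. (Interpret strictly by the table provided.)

tetracycline, aztreonam, erythromycin

Tetracycline 10 mm: ≤ 14 mm ⇒ Resistant
Aztreonam: 21 mm is ≤ 22 mm ⇒ Resistant
Imipenem 26 mm: ≥ 22 mm — Susceptible
Penicillin 17 mm: in 15–18 mm ⇒ I
Linezolid (16 mm) in 15–16 mm → Intermediate
Erythromycin: 20 mm is ≤ 23 mm → Resistant
Cefazolin (27 mm) in 25–28 mm ⇒ I
Cefuroxime (30 mm) ≥ 18 mm — Susceptible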